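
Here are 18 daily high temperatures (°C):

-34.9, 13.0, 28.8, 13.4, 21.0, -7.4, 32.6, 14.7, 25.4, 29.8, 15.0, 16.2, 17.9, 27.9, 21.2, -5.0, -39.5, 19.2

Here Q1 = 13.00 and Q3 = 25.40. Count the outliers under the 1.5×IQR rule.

IQR = 12.40; fences at 13.00 − 18.60 = -5.60 and 25.40 + 18.60 = 44.00.
Outside the cutoffs: -39.5, -34.9, -7.4.

3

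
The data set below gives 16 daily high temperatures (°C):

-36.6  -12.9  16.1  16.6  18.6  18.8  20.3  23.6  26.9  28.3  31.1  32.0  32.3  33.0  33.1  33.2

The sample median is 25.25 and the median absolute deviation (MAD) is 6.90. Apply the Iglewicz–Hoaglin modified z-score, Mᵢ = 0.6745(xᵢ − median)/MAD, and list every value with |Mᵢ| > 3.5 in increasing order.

-36.6, -12.9

|Mᵢ| > 3.5 ⇔ |xᵢ − 25.25| > 3.5·6.90/0.6745 = 35.80.
So outliers lie outside [-10.55, 61.05].
-36.6: M = -6.05 → outlier.
-12.9: M = -3.73 → outlier.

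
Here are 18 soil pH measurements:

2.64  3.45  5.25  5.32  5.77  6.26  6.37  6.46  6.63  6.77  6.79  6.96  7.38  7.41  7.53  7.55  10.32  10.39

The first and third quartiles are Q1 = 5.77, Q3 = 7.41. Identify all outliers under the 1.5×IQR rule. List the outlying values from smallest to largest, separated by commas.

2.64, 10.32, 10.39

IQR = Q3 − Q1 = 7.41 − 5.77 = 1.64.
Lower fence = Q1 − 1.5·IQR = 5.77 − 2.46 = 3.31.
Upper fence = Q3 + 1.5·IQR = 7.41 + 2.46 = 9.87.
2.64 < 3.31 → outlier.
10.32 > 9.87 → outlier.
10.39 > 9.87 → outlier.
All remaining values lie within [3.31, 9.87].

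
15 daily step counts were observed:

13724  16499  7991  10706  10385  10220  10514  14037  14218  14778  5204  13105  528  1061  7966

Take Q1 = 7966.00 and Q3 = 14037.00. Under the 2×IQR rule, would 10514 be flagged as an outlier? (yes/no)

IQR = Q3 − Q1 = 14037.00 − 7966.00 = 6071.00.
Lower fence = Q1 − 2·IQR = 7966.00 − 12142.00 = -4176.00.
Upper fence = Q3 + 2·IQR = 14037.00 + 12142.00 = 26179.00.
10514 lies within [-4176.00, 26179.00].

no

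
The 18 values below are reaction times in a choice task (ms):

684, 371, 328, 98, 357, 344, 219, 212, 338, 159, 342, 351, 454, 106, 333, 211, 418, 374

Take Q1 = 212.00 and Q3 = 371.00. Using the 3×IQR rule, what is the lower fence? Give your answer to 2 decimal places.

-265.00

IQR = Q3 − Q1 = 371.00 − 212.00 = 159.00.
Lower fence = Q1 − 3·IQR = 212.00 − 477.00 = -265.00.
Upper fence = Q3 + 3·IQR = 371.00 + 477.00 = 848.00.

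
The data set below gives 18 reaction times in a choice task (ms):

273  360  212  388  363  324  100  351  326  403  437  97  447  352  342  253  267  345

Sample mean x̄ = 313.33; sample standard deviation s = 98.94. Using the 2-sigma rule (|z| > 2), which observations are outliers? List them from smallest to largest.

97, 100

Cutoffs at x̄ ± 2s: 313.33 ± 2·98.94 = [115.45, 511.21].
97: z = -2.19, |z| > 2 → outlier.
100: z = -2.16, |z| > 2 → outlier.
Every other value lies within [115.45, 511.21].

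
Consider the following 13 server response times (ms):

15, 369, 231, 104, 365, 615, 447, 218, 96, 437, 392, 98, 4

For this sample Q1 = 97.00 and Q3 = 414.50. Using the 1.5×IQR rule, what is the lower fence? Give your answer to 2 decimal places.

-379.25

IQR = Q3 − Q1 = 414.50 − 97.00 = 317.50.
Lower fence = Q1 − 1.5·IQR = 97.00 − 476.25 = -379.25.
Upper fence = Q3 + 1.5·IQR = 414.50 + 476.25 = 890.75.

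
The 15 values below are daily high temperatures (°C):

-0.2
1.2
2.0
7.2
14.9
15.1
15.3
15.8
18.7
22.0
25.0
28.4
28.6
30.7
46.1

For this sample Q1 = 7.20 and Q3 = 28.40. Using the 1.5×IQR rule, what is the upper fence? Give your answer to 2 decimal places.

60.20

IQR = Q3 − Q1 = 28.40 − 7.20 = 21.20.
Lower fence = Q1 − 1.5·IQR = 7.20 − 31.80 = -24.60.
Upper fence = Q3 + 1.5·IQR = 28.40 + 31.80 = 60.20.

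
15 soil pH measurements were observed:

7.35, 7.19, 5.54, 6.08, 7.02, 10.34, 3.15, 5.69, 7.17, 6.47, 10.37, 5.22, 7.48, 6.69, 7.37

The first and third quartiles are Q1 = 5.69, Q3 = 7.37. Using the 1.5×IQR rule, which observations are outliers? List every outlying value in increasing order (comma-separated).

IQR = Q3 − Q1 = 7.37 − 5.69 = 1.68.
Lower fence = Q1 − 1.5·IQR = 5.69 − 2.52 = 3.17.
Upper fence = Q3 + 1.5·IQR = 7.37 + 2.52 = 9.89.
3.15 < 3.17 → outlier.
10.34 > 9.89 → outlier.
10.37 > 9.89 → outlier.
All remaining values lie within [3.17, 9.89].

3.15, 10.34, 10.37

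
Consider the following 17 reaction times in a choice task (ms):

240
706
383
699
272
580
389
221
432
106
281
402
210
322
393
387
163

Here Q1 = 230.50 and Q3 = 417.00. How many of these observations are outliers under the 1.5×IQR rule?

IQR = 186.50; fences at 230.50 − 279.75 = -49.25 and 417.00 + 279.75 = 696.75.
Outside the cutoffs: 699, 706.

2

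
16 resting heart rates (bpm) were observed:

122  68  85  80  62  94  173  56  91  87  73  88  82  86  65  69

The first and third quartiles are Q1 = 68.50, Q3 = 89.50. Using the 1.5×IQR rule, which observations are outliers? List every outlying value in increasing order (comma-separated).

IQR = Q3 − Q1 = 89.50 − 68.50 = 21.00.
Lower fence = Q1 − 1.5·IQR = 68.50 − 31.50 = 37.00.
Upper fence = Q3 + 1.5·IQR = 89.50 + 31.50 = 121.00.
122 > 121.00 → outlier.
173 > 121.00 → outlier.
All remaining values lie within [37.00, 121.00].

122, 173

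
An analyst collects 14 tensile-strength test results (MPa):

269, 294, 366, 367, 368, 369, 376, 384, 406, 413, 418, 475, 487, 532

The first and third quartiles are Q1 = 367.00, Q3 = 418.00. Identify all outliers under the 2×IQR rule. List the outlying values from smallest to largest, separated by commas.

IQR = Q3 − Q1 = 418.00 − 367.00 = 51.00.
Lower fence = Q1 − 2·IQR = 367.00 − 102.00 = 265.00.
Upper fence = Q3 + 2·IQR = 418.00 + 102.00 = 520.00.
532 > 520.00 → outlier.
All remaining values lie within [265.00, 520.00].

532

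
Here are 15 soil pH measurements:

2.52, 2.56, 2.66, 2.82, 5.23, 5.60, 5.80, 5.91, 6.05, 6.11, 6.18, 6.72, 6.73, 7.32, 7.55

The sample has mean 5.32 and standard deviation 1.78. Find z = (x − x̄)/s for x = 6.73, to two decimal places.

0.79

z = (6.73 − 5.32) / 1.78 = 0.79.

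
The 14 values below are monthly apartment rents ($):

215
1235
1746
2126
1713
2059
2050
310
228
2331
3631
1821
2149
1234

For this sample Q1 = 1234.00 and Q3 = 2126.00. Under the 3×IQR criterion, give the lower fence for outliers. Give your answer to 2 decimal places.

IQR = Q3 − Q1 = 2126.00 − 1234.00 = 892.00.
Lower fence = Q1 − 3·IQR = 1234.00 − 2676.00 = -1442.00.
Upper fence = Q3 + 3·IQR = 2126.00 + 2676.00 = 4802.00.

-1442.00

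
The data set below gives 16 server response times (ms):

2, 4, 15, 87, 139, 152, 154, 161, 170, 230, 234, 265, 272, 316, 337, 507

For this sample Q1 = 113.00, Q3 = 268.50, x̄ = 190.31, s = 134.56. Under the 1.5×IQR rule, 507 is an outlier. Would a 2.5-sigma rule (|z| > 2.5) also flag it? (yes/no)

z = (507 − 190.31) / 134.56 = 2.35.
|z| = 2.35 ≤ 2.5.

no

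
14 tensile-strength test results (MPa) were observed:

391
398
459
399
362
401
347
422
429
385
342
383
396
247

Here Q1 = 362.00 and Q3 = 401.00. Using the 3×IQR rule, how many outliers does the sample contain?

IQR = 39.00; fences at 362.00 − 117.00 = 245.00 and 401.00 + 117.00 = 518.00.
Every value lies within the cutoffs.

0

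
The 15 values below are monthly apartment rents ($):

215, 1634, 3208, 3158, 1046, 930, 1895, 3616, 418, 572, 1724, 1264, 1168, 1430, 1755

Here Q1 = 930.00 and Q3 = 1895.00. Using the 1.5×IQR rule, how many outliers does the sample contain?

IQR = 965.00; fences at 930.00 − 1447.50 = -517.50 and 1895.00 + 1447.50 = 3342.50.
Outside the cutoffs: 3616.

1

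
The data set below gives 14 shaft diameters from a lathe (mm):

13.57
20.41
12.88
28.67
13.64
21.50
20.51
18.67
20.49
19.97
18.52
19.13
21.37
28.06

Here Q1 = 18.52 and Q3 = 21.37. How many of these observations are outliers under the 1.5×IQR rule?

5

IQR = 2.85; fences at 18.52 − 4.275 = 14.245 and 21.37 + 4.275 = 25.645.
Outside the cutoffs: 12.88, 13.57, 13.64, 28.06, 28.67.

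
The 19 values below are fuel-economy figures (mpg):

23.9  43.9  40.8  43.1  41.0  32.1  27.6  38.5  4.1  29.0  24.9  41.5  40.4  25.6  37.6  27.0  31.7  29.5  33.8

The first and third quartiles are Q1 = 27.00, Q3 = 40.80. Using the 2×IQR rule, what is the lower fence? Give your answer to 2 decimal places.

-0.60

IQR = Q3 − Q1 = 40.80 − 27.00 = 13.80.
Lower fence = Q1 − 2·IQR = 27.00 − 27.60 = -0.60.
Upper fence = Q3 + 2·IQR = 40.80 + 27.60 = 68.40.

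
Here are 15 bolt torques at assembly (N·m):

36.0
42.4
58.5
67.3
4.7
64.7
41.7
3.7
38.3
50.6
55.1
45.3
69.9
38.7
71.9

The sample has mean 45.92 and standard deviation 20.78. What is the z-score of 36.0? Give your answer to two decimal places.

z = (36.0 − 45.92) / 20.78 = -0.48.

-0.48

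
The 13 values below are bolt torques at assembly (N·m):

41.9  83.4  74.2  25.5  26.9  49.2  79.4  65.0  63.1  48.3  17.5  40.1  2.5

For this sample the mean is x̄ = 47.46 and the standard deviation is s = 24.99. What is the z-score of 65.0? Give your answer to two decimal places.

z = (65.0 − 47.46) / 24.99 = 0.70.

0.70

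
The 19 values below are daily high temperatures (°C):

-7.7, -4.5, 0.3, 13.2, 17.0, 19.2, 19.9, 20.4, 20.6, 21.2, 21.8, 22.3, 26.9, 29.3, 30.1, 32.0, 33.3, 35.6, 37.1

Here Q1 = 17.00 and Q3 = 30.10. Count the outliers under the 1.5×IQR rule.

IQR = 13.10; fences at 17.00 − 19.65 = -2.65 and 30.10 + 19.65 = 49.75.
Outside the cutoffs: -7.7, -4.5.

2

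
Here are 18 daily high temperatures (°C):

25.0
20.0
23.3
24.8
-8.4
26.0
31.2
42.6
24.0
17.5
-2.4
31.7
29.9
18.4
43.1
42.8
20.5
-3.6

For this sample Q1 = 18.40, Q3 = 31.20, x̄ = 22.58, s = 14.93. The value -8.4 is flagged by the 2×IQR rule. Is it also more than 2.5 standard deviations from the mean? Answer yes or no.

no

z = (-8.4 − 22.58) / 14.93 = -2.08.
|z| = 2.08 ≤ 2.5.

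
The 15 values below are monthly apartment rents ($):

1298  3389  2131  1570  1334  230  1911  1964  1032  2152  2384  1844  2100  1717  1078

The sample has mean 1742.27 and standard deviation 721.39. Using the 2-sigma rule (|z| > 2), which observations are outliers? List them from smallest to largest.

230, 3389

Cutoffs at x̄ ± 2s: 1742.27 ± 2·721.39 = [299.49, 3185.05].
230: z = -2.10, |z| > 2 → outlier.
3389: z = 2.28, |z| > 2 → outlier.
Every other value lies within [299.49, 3185.05].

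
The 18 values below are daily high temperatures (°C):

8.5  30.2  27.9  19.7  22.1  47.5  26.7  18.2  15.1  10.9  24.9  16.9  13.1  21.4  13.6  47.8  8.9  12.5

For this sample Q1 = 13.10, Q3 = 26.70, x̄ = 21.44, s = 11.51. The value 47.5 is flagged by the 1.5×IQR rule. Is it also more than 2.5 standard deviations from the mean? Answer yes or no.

z = (47.5 − 21.44) / 11.51 = 2.26.
|z| = 2.26 ≤ 2.5.

no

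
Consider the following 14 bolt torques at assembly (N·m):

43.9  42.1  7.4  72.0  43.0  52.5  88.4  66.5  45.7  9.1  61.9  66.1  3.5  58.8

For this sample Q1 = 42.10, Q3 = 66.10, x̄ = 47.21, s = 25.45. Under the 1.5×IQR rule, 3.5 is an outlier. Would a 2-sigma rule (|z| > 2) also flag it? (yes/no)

z = (3.5 − 47.21) / 25.45 = -1.72.
|z| = 1.72 ≤ 2.

no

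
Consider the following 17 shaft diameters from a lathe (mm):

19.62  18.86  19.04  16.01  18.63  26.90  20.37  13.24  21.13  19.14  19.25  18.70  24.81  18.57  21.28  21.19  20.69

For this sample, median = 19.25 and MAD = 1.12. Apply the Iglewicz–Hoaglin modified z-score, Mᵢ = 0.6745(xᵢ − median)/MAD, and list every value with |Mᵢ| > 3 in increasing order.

13.24, 24.81, 26.90

|Mᵢ| > 3 ⇔ |xᵢ − 19.25| > 3·1.12/0.6745 = 4.98.
So outliers lie outside [14.27, 24.23].
13.24: M = -3.62 → outlier.
24.81: M = 3.35 → outlier.
26.90: M = 4.61 → outlier.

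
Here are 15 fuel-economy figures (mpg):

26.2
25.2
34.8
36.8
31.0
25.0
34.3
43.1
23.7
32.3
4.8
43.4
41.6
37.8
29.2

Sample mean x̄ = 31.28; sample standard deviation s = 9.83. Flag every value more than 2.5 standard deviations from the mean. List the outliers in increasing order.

4.8

Cutoffs at x̄ ± 2.5s: 31.28 ± 2.5·9.83 = [6.705, 55.855].
4.8: z = -2.69, |z| > 2.5 → outlier.
Every other value lies within [6.705, 55.855].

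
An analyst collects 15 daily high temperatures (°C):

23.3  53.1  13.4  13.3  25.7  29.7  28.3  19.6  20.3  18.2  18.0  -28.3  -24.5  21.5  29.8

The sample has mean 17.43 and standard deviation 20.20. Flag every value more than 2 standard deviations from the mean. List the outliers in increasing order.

-28.3, -24.5

Cutoffs at x̄ ± 2s: 17.43 ± 2·20.20 = [-22.97, 57.83].
-28.3: z = -2.26, |z| > 2 → outlier.
-24.5: z = -2.08, |z| > 2 → outlier.
Every other value lies within [-22.97, 57.83].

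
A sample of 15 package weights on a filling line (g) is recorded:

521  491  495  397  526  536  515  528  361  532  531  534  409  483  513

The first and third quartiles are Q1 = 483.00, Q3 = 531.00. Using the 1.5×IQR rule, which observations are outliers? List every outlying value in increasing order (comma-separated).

IQR = Q3 − Q1 = 531.00 − 483.00 = 48.00.
Lower fence = Q1 − 1.5·IQR = 483.00 − 72.00 = 411.00.
Upper fence = Q3 + 1.5·IQR = 531.00 + 72.00 = 603.00.
361 < 411.00 → outlier.
397 < 411.00 → outlier.
409 < 411.00 → outlier.
All remaining values lie within [411.00, 603.00].

361, 397, 409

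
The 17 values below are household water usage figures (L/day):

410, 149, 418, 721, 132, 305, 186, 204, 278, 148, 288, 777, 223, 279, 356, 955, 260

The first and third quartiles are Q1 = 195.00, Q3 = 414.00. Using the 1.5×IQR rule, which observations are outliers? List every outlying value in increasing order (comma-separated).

IQR = Q3 − Q1 = 414.00 − 195.00 = 219.00.
Lower fence = Q1 − 1.5·IQR = 195.00 − 328.50 = -133.50.
Upper fence = Q3 + 1.5·IQR = 414.00 + 328.50 = 742.50.
777 > 742.50 → outlier.
955 > 742.50 → outlier.
All remaining values lie within [-133.50, 742.50].

777, 955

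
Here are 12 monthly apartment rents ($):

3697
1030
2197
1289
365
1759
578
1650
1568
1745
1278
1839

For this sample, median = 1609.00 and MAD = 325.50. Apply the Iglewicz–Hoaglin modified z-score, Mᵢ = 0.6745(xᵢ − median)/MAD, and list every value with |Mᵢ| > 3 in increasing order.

|Mᵢ| > 3 ⇔ |xᵢ − 1609.00| > 3·325.50/0.6745 = 1447.74.
So outliers lie outside [161.26, 3056.74].
3697: M = 4.33 → outlier.

3697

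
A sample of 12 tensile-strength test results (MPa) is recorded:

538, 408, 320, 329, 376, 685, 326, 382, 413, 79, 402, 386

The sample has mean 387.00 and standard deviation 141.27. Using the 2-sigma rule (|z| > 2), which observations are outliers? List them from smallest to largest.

79, 685

Cutoffs at x̄ ± 2s: 387.00 ± 2·141.27 = [104.46, 669.54].
79: z = -2.18, |z| > 2 → outlier.
685: z = 2.11, |z| > 2 → outlier.
Every other value lies within [104.46, 669.54].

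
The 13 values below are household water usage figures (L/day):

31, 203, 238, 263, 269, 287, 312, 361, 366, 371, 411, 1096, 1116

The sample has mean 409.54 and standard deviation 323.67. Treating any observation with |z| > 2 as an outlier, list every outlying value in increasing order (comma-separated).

1096, 1116

Cutoffs at x̄ ± 2s: 409.54 ± 2·323.67 = [-237.80, 1056.88].
1096: z = 2.12, |z| > 2 → outlier.
1116: z = 2.18, |z| > 2 → outlier.
Every other value lies within [-237.80, 1056.88].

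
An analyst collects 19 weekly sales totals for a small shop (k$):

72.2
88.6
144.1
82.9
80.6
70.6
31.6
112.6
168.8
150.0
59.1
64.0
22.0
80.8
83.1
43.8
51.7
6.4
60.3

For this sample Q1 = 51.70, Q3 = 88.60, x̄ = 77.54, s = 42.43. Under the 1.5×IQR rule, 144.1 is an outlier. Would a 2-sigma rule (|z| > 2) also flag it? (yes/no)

z = (144.1 − 77.54) / 42.43 = 1.57.
|z| = 1.57 ≤ 2.

no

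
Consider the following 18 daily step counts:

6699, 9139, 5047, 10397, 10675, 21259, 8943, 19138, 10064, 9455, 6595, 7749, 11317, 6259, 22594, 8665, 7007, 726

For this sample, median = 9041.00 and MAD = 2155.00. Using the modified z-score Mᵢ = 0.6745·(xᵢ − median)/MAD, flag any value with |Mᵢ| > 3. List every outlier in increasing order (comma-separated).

|Mᵢ| > 3 ⇔ |xᵢ − 9041.00| > 3·2155.00/0.6745 = 9584.88.
So outliers lie outside [-543.88, 18625.88].
19138: M = 3.16 → outlier.
21259: M = 3.82 → outlier.
22594: M = 4.24 → outlier.

19138, 21259, 22594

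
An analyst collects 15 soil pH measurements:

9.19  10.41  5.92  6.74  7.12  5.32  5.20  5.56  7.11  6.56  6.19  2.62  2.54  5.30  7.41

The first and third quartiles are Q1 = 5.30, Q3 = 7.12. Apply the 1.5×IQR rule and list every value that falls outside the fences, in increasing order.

IQR = Q3 − Q1 = 7.12 − 5.30 = 1.82.
Lower fence = Q1 − 1.5·IQR = 5.30 − 2.73 = 2.57.
Upper fence = Q3 + 1.5·IQR = 7.12 + 2.73 = 9.85.
2.54 < 2.57 → outlier.
10.41 > 9.85 → outlier.
All remaining values lie within [2.57, 9.85].

2.54, 10.41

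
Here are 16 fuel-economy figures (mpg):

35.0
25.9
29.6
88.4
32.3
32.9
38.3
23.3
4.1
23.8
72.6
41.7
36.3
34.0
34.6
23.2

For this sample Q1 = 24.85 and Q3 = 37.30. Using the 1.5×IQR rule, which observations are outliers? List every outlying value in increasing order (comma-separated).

4.1, 72.6, 88.4

IQR = Q3 − Q1 = 37.30 − 24.85 = 12.45.
Lower fence = Q1 − 1.5·IQR = 24.85 − 18.675 = 6.175.
Upper fence = Q3 + 1.5·IQR = 37.30 + 18.675 = 55.975.
4.1 < 6.175 → outlier.
72.6 > 55.975 → outlier.
88.4 > 55.975 → outlier.
All remaining values lie within [6.175, 55.975].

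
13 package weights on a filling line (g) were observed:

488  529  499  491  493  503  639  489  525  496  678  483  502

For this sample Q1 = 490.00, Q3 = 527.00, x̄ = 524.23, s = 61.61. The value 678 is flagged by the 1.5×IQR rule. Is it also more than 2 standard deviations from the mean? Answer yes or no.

z = (678 − 524.23) / 61.61 = 2.50.
|z| = 2.50 > 2.

yes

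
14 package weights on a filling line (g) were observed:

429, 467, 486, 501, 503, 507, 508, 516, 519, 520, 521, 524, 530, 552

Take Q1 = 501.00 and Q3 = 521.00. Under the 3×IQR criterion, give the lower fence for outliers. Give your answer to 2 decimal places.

IQR = Q3 − Q1 = 521.00 − 501.00 = 20.00.
Lower fence = Q1 − 3·IQR = 501.00 − 60.00 = 441.00.
Upper fence = Q3 + 3·IQR = 521.00 + 60.00 = 581.00.

441.00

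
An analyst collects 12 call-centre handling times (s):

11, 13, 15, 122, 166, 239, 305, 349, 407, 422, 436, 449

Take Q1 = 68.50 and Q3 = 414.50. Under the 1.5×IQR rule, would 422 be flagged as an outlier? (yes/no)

no

IQR = Q3 − Q1 = 414.50 − 68.50 = 346.00.
Lower fence = Q1 − 1.5·IQR = 68.50 − 519.00 = -450.50.
Upper fence = Q3 + 1.5·IQR = 414.50 + 519.00 = 933.50.
422 lies within [-450.50, 933.50].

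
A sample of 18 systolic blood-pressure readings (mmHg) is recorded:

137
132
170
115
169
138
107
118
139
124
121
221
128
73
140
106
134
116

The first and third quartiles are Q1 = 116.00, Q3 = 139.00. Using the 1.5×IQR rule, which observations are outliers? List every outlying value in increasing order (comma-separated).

73, 221

IQR = Q3 − Q1 = 139.00 − 116.00 = 23.00.
Lower fence = Q1 − 1.5·IQR = 116.00 − 34.50 = 81.50.
Upper fence = Q3 + 1.5·IQR = 139.00 + 34.50 = 173.50.
73 < 81.50 → outlier.
221 > 173.50 → outlier.
All remaining values lie within [81.50, 173.50].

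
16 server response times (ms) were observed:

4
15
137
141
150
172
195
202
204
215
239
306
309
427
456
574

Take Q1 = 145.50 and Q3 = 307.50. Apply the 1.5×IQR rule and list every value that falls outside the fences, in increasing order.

574

IQR = Q3 − Q1 = 307.50 − 145.50 = 162.00.
Lower fence = Q1 − 1.5·IQR = 145.50 − 243.00 = -97.50.
Upper fence = Q3 + 1.5·IQR = 307.50 + 243.00 = 550.50.
574 > 550.50 → outlier.
All remaining values lie within [-97.50, 550.50].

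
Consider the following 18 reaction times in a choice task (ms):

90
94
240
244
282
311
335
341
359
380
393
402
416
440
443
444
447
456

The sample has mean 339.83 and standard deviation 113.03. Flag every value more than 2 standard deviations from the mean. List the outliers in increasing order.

90, 94

Cutoffs at x̄ ± 2s: 339.83 ± 2·113.03 = [113.77, 565.89].
90: z = -2.21, |z| > 2 → outlier.
94: z = -2.17, |z| > 2 → outlier.
Every other value lies within [113.77, 565.89].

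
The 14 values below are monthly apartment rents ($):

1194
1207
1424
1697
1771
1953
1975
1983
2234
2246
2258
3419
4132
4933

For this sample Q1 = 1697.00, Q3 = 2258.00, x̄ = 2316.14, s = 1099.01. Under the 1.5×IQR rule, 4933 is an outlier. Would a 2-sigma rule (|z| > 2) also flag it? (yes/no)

yes

z = (4933 − 2316.14) / 1099.01 = 2.38.
|z| = 2.38 > 2.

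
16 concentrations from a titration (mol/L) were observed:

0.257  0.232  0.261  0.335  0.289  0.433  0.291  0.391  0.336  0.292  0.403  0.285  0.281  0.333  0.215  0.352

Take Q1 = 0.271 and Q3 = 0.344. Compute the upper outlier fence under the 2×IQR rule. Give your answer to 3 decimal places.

IQR = Q3 − Q1 = 0.344 − 0.271 = 0.073.
Lower fence = Q1 − 2·IQR = 0.271 − 0.146 = 0.125.
Upper fence = Q3 + 2·IQR = 0.344 + 0.146 = 0.490.

0.490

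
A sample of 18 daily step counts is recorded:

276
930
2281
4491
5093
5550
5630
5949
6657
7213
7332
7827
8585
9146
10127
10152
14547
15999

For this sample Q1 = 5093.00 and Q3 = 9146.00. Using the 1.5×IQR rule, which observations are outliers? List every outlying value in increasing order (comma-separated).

IQR = Q3 − Q1 = 9146.00 − 5093.00 = 4053.00.
Lower fence = Q1 − 1.5·IQR = 5093.00 − 6079.50 = -986.50.
Upper fence = Q3 + 1.5·IQR = 9146.00 + 6079.50 = 15225.50.
15999 > 15225.50 → outlier.
All remaining values lie within [-986.50, 15225.50].

15999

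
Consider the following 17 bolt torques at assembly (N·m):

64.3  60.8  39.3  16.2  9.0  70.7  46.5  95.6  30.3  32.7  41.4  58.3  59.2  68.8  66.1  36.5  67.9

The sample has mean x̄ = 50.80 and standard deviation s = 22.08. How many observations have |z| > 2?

1

Cutoffs: x̄ ± 2s = [6.64, 94.96].
Outside the cutoffs: 95.6.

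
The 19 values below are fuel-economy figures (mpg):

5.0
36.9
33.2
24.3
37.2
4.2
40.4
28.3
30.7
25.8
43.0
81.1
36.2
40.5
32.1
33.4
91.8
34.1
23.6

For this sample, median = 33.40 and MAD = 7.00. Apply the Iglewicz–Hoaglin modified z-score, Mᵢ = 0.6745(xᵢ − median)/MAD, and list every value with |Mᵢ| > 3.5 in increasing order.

|Mᵢ| > 3.5 ⇔ |xᵢ − 33.40| > 3.5·7.00/0.6745 = 36.32.
So outliers lie outside [-2.92, 69.72].
81.1: M = 4.60 → outlier.
91.8: M = 5.63 → outlier.

81.1, 91.8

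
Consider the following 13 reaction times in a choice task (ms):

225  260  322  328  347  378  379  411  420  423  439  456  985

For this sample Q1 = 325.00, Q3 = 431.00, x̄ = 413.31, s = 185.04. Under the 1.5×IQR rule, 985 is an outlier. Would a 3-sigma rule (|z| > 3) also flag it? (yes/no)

z = (985 − 413.31) / 185.04 = 3.09.
|z| = 3.09 > 3.

yes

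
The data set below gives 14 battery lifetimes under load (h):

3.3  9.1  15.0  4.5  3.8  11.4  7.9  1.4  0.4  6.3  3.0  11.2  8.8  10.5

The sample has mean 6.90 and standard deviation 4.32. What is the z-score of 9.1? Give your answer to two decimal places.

z = (9.1 − 6.90) / 4.32 = 0.51.

0.51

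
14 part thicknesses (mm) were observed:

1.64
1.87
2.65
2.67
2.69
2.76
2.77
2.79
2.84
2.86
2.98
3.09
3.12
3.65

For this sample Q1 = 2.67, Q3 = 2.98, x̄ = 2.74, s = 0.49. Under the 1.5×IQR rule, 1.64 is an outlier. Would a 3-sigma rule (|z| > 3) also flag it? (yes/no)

z = (1.64 − 2.74) / 0.49 = -2.24.
|z| = 2.24 ≤ 3.

no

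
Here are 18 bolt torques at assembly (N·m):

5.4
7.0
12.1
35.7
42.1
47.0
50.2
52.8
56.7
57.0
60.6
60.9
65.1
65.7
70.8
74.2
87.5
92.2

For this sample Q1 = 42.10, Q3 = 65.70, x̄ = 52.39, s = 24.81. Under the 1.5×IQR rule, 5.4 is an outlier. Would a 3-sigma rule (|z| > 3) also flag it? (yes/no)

z = (5.4 − 52.39) / 24.81 = -1.89.
|z| = 1.89 ≤ 3.

no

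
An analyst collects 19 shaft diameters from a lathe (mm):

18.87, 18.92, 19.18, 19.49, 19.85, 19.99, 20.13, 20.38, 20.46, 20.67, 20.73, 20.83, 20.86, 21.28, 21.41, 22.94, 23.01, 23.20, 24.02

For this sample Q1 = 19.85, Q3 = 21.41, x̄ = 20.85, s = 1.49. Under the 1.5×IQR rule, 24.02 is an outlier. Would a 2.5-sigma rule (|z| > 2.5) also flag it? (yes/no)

z = (24.02 − 20.85) / 1.49 = 2.13.
|z| = 2.13 ≤ 2.5.

no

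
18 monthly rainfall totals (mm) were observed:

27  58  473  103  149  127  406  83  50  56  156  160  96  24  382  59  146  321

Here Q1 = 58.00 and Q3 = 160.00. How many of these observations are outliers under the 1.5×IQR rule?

IQR = 102.00; fences at 58.00 − 153.00 = -95.00 and 160.00 + 153.00 = 313.00.
Outside the cutoffs: 321, 382, 406, 473.

4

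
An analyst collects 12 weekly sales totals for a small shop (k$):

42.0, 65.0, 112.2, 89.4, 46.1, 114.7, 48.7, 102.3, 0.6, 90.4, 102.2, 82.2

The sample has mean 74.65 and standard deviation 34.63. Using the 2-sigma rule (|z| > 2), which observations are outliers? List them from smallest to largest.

0.6

Cutoffs at x̄ ± 2s: 74.65 ± 2·34.63 = [5.39, 143.91].
0.6: z = -2.14, |z| > 2 → outlier.
Every other value lies within [5.39, 143.91].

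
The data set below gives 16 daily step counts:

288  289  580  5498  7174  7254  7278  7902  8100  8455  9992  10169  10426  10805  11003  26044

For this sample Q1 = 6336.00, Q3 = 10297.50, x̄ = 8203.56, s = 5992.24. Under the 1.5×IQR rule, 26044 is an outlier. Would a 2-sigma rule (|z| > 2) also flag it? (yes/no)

z = (26044 − 8203.56) / 5992.24 = 2.98.
|z| = 2.98 > 2.

yes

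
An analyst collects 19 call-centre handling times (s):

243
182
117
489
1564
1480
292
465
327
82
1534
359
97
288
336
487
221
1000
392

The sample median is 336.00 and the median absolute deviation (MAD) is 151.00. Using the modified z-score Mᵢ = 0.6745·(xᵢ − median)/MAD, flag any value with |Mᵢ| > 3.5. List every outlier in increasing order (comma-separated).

1480, 1534, 1564

|Mᵢ| > 3.5 ⇔ |xᵢ − 336.00| > 3.5·151.00/0.6745 = 783.54.
So outliers lie outside [-447.54, 1119.54].
1480: M = 5.11 → outlier.
1534: M = 5.35 → outlier.
1564: M = 5.49 → outlier.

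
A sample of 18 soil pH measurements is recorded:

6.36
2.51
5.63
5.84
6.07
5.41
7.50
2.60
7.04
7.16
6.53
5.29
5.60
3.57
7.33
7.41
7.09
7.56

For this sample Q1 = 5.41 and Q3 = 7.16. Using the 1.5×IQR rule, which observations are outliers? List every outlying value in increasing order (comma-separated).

2.51, 2.60

IQR = Q3 − Q1 = 7.16 − 5.41 = 1.75.
Lower fence = Q1 − 1.5·IQR = 5.41 − 2.625 = 2.785.
Upper fence = Q3 + 1.5·IQR = 7.16 + 2.625 = 9.785.
2.51 < 2.785 → outlier.
2.60 < 2.785 → outlier.
All remaining values lie within [2.785, 9.785].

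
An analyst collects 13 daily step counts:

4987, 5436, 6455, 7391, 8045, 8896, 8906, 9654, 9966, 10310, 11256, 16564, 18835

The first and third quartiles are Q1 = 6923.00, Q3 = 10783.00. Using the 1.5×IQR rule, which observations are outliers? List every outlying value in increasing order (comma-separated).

IQR = Q3 − Q1 = 10783.00 − 6923.00 = 3860.00.
Lower fence = Q1 − 1.5·IQR = 6923.00 − 5790.00 = 1133.00.
Upper fence = Q3 + 1.5·IQR = 10783.00 + 5790.00 = 16573.00.
18835 > 16573.00 → outlier.
All remaining values lie within [1133.00, 16573.00].

18835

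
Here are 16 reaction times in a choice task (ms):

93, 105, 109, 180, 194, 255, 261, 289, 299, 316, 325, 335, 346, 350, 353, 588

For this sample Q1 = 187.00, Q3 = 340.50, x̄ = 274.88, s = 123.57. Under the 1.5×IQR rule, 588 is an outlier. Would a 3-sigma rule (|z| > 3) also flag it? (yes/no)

no

z = (588 − 274.88) / 123.57 = 2.53.
|z| = 2.53 ≤ 3.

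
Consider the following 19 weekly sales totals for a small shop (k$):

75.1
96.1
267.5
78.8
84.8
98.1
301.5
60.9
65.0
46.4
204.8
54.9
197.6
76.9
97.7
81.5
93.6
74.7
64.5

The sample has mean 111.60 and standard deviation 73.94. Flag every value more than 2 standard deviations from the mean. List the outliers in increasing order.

Cutoffs at x̄ ± 2s: 111.60 ± 2·73.94 = [-36.28, 259.48].
267.5: z = 2.11, |z| > 2 → outlier.
301.5: z = 2.57, |z| > 2 → outlier.
Every other value lies within [-36.28, 259.48].

267.5, 301.5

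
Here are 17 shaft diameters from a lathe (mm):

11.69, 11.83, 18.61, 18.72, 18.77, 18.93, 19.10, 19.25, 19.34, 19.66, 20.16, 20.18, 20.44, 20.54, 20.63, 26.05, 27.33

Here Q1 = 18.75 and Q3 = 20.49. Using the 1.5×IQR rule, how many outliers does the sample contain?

4

IQR = 1.74; fences at 18.75 − 2.61 = 16.14 and 20.49 + 2.61 = 23.10.
Outside the cutoffs: 11.69, 11.83, 26.05, 27.33.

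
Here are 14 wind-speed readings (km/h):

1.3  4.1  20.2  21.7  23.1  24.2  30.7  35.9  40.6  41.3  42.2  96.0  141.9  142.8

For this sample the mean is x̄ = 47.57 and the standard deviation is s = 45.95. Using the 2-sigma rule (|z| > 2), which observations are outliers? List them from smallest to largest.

Cutoffs at x̄ ± 2s: 47.57 ± 2·45.95 = [-44.33, 139.47].
141.9: z = 2.05, |z| > 2 → outlier.
142.8: z = 2.07, |z| > 2 → outlier.
Every other value lies within [-44.33, 139.47].

141.9, 142.8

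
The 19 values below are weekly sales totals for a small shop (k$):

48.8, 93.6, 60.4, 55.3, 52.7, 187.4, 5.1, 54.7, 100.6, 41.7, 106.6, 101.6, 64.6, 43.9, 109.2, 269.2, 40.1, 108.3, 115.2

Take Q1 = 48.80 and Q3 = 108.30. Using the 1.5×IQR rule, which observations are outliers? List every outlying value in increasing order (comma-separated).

IQR = Q3 − Q1 = 108.30 − 48.80 = 59.50.
Lower fence = Q1 − 1.5·IQR = 48.80 − 89.25 = -40.45.
Upper fence = Q3 + 1.5·IQR = 108.30 + 89.25 = 197.55.
269.2 > 197.55 → outlier.
All remaining values lie within [-40.45, 197.55].

269.2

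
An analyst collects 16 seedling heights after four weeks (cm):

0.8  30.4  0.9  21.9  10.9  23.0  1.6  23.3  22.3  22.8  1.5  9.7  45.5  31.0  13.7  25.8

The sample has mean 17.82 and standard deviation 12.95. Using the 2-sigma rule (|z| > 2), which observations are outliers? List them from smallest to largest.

45.5

Cutoffs at x̄ ± 2s: 17.82 ± 2·12.95 = [-8.08, 43.72].
45.5: z = 2.14, |z| > 2 → outlier.
Every other value lies within [-8.08, 43.72].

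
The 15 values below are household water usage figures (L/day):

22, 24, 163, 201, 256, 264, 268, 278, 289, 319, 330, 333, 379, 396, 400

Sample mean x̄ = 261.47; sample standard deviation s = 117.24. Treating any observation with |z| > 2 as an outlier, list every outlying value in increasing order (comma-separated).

22, 24

Cutoffs at x̄ ± 2s: 261.47 ± 2·117.24 = [26.99, 495.95].
22: z = -2.04, |z| > 2 → outlier.
24: z = -2.03, |z| > 2 → outlier.
Every other value lies within [26.99, 495.95].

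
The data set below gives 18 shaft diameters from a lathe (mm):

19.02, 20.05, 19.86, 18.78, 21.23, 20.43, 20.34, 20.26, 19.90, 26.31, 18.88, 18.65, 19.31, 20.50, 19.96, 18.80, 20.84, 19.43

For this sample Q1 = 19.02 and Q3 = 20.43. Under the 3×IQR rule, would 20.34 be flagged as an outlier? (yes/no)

no

IQR = Q3 − Q1 = 20.43 − 19.02 = 1.41.
Lower fence = Q1 − 3·IQR = 19.02 − 4.23 = 14.79.
Upper fence = Q3 + 3·IQR = 20.43 + 4.23 = 24.66.
20.34 lies within [14.79, 24.66].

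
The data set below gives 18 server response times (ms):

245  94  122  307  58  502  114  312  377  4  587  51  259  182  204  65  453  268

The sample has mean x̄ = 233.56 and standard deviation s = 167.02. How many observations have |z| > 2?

1

Cutoffs: x̄ ± 2s = [-100.48, 567.60].
Outside the cutoffs: 587.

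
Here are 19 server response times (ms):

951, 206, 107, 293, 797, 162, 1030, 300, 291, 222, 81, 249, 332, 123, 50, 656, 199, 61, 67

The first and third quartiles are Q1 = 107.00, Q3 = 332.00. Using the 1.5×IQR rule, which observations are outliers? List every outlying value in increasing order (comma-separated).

IQR = Q3 − Q1 = 332.00 − 107.00 = 225.00.
Lower fence = Q1 − 1.5·IQR = 107.00 − 337.50 = -230.50.
Upper fence = Q3 + 1.5·IQR = 332.00 + 337.50 = 669.50.
797 > 669.50 → outlier.
951 > 669.50 → outlier.
1030 > 669.50 → outlier.
All remaining values lie within [-230.50, 669.50].

797, 951, 1030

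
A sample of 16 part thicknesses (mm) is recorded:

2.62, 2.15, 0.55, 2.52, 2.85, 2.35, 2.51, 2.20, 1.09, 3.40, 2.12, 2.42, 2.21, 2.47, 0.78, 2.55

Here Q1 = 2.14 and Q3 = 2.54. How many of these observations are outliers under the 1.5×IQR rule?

IQR = 0.40; fences at 2.14 − 0.60 = 1.54 and 2.54 + 0.60 = 3.14.
Outside the cutoffs: 0.55, 0.78, 1.09, 3.40.

4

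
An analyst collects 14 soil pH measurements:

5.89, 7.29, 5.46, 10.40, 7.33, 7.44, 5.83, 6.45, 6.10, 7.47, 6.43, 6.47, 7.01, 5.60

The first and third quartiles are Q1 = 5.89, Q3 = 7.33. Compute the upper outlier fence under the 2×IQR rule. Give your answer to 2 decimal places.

IQR = Q3 − Q1 = 7.33 − 5.89 = 1.44.
Lower fence = Q1 − 2·IQR = 5.89 − 2.88 = 3.01.
Upper fence = Q3 + 2·IQR = 7.33 + 2.88 = 10.21.

10.21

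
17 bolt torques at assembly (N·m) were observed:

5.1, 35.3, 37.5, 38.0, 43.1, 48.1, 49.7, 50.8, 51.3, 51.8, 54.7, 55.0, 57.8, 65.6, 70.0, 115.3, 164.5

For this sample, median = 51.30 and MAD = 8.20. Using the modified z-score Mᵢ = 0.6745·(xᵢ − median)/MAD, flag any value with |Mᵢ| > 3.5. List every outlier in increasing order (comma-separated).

|Mᵢ| > 3.5 ⇔ |xᵢ − 51.30| > 3.5·8.20/0.6745 = 42.55.
So outliers lie outside [8.75, 93.85].
5.1: M = -3.80 → outlier.
115.3: M = 5.26 → outlier.
164.5: M = 9.31 → outlier.

5.1, 115.3, 164.5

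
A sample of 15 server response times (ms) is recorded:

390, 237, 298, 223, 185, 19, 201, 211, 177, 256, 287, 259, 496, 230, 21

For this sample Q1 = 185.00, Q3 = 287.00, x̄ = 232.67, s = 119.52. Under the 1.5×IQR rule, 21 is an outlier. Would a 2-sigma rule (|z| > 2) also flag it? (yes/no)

no

z = (21 − 232.67) / 119.52 = -1.77.
|z| = 1.77 ≤ 2.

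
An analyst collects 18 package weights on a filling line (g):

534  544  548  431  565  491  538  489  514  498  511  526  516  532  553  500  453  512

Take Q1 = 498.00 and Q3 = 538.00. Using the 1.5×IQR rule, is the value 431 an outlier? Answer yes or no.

yes

IQR = Q3 − Q1 = 538.00 − 498.00 = 40.00.
Lower fence = Q1 − 1.5·IQR = 498.00 − 60.00 = 438.00.
Upper fence = Q3 + 1.5·IQR = 538.00 + 60.00 = 598.00.
431 lies below the lower fence.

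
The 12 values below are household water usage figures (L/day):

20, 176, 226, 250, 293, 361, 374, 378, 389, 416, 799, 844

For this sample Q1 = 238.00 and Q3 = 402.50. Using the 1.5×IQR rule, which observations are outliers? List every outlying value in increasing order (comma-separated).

799, 844

IQR = Q3 − Q1 = 402.50 − 238.00 = 164.50.
Lower fence = Q1 − 1.5·IQR = 238.00 − 246.75 = -8.75.
Upper fence = Q3 + 1.5·IQR = 402.50 + 246.75 = 649.25.
799 > 649.25 → outlier.
844 > 649.25 → outlier.
All remaining values lie within [-8.75, 649.25].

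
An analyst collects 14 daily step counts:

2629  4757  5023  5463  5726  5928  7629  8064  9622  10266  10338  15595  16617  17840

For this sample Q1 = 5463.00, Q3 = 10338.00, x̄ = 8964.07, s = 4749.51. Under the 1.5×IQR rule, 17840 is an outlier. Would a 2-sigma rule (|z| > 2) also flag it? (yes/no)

z = (17840 − 8964.07) / 4749.51 = 1.87.
|z| = 1.87 ≤ 2.

no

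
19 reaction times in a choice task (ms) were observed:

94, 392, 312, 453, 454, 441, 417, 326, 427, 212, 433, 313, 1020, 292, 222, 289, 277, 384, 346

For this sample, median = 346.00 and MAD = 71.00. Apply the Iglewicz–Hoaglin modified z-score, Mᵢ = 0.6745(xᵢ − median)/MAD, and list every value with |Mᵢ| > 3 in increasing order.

1020

|Mᵢ| > 3 ⇔ |xᵢ − 346.00| > 3·71.00/0.6745 = 315.79.
So outliers lie outside [30.21, 661.79].
1020: M = 6.40 → outlier.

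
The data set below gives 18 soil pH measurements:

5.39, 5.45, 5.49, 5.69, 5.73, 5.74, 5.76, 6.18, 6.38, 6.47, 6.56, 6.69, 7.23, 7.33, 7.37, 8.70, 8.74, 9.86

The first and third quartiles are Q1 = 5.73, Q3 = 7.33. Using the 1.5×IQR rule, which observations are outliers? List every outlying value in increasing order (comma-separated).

IQR = Q3 − Q1 = 7.33 − 5.73 = 1.60.
Lower fence = Q1 − 1.5·IQR = 5.73 − 2.40 = 3.33.
Upper fence = Q3 + 1.5·IQR = 7.33 + 2.40 = 9.73.
9.86 > 9.73 → outlier.
All remaining values lie within [3.33, 9.73].

9.86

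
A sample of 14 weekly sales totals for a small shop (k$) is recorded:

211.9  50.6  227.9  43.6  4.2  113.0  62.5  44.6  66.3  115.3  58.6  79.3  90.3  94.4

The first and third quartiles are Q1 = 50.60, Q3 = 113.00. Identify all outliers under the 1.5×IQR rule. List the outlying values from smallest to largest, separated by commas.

211.9, 227.9

IQR = Q3 − Q1 = 113.00 − 50.60 = 62.40.
Lower fence = Q1 − 1.5·IQR = 50.60 − 93.60 = -43.00.
Upper fence = Q3 + 1.5·IQR = 113.00 + 93.60 = 206.60.
211.9 > 206.60 → outlier.
227.9 > 206.60 → outlier.
All remaining values lie within [-43.00, 206.60].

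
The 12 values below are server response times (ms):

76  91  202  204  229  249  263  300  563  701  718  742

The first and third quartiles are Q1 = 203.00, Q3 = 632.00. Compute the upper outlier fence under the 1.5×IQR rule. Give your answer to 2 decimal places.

IQR = Q3 − Q1 = 632.00 − 203.00 = 429.00.
Lower fence = Q1 − 1.5·IQR = 203.00 − 643.50 = -440.50.
Upper fence = Q3 + 1.5·IQR = 632.00 + 643.50 = 1275.50.

1275.50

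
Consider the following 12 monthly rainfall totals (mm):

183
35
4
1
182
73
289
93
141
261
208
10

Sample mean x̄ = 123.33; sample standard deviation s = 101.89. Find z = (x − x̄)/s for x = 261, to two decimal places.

1.35

z = (261 − 123.33) / 101.89 = 1.35.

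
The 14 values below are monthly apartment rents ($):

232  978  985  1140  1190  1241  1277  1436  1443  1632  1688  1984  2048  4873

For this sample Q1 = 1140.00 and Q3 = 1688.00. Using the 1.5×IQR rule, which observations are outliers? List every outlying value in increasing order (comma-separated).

IQR = Q3 − Q1 = 1688.00 − 1140.00 = 548.00.
Lower fence = Q1 − 1.5·IQR = 1140.00 − 822.00 = 318.00.
Upper fence = Q3 + 1.5·IQR = 1688.00 + 822.00 = 2510.00.
232 < 318.00 → outlier.
4873 > 2510.00 → outlier.
All remaining values lie within [318.00, 2510.00].

232, 4873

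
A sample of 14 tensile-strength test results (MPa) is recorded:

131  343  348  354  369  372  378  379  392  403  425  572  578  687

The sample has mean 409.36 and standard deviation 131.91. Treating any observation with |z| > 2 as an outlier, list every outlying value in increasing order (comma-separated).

131, 687

Cutoffs at x̄ ± 2s: 409.36 ± 2·131.91 = [145.54, 673.18].
131: z = -2.11, |z| > 2 → outlier.
687: z = 2.10, |z| > 2 → outlier.
Every other value lies within [145.54, 673.18].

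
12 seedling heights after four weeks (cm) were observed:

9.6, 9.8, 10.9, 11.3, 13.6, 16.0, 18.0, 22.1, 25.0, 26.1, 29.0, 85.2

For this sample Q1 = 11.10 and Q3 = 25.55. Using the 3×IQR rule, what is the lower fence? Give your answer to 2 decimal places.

-32.25

IQR = Q3 − Q1 = 25.55 − 11.10 = 14.45.
Lower fence = Q1 − 3·IQR = 11.10 − 43.35 = -32.25.
Upper fence = Q3 + 3·IQR = 25.55 + 43.35 = 68.90.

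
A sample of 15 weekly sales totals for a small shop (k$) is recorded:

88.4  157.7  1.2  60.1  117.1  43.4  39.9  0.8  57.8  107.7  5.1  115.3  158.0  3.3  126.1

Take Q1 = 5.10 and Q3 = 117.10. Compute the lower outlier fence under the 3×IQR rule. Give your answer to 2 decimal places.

-330.90

IQR = Q3 − Q1 = 117.10 − 5.10 = 112.00.
Lower fence = Q1 − 3·IQR = 5.10 − 336.00 = -330.90.
Upper fence = Q3 + 3·IQR = 117.10 + 336.00 = 453.10.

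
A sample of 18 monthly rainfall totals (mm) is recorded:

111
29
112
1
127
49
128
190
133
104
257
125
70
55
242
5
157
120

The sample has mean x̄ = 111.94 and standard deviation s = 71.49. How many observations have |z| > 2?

Cutoffs: x̄ ± 2s = [-31.04, 254.92].
Outside the cutoffs: 257.

1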